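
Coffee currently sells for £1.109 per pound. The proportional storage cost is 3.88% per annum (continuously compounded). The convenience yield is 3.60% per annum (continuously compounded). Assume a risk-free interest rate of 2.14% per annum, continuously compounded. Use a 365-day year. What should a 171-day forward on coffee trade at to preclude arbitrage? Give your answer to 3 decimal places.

Net carry = r + u − y = 0.0214 + 0.0388 − 0.0360 = 0.0242
F = S·e^((r+u−y)T) = 1.109 · e^(0.0242 × 171/365) = 1.109 · e^0.011338
= 1.109 × 1.011403 = £1.122 per pound

£1.122 per pound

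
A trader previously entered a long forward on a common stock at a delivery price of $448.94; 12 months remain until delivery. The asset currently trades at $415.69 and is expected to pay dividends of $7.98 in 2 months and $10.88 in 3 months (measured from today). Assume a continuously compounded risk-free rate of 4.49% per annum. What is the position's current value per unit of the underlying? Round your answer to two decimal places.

-$32.22

PV(remaining dividends) I = 7.98·e^(−0.0449·2/12) + 10.88·e^(−0.0449·3/12) = 18.6791
Current forward F = (S − I)·e^(rT) = (415.69 − 18.6791)·e^(0.0449·12/12) = 397.0109 × 1.045923 = 415.2428
Value (long) = (F − K)·e^(−rT) = (415.2428 − 448.94) × 0.956093 = -32.2177
Value = -$32.22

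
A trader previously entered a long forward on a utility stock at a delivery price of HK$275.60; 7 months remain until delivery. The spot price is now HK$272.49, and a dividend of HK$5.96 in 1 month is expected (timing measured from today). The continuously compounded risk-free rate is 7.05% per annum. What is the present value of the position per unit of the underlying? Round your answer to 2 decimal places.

HK$2.07

PV(remaining dividends) I = 5.96·e^(−0.0705·1/12) = 5.9251
Current forward F = (S − I)·e^(rT) = (272.49 − 5.9251)·e^(0.0705·7/12) = 266.5649 × 1.041982 = 277.7558
Value (long) = (F − K)·e^(−rT) = (277.7558 − 275.60) × 0.959709 = 2.0689
Value = HK$2.07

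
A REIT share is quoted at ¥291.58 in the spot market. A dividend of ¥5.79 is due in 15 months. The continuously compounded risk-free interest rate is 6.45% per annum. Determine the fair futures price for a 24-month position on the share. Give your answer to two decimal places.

PV(dividends) I = 5.79·e^(−0.0645·15/12)
I = 5.3415
F = (S − I)·e^(rT) = (291.58 − 5.3415) · e^(0.0645·24/12)
= 286.2385 · e^0.129000 = 286.2385 × 1.137690 = ¥325.65

¥325.65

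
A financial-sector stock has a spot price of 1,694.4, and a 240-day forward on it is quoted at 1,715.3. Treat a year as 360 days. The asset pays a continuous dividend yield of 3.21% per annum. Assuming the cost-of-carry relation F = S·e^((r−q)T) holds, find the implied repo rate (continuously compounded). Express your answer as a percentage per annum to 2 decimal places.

5.05%

From F = S·e^((r−q)T): (r − q) = ln(F/S)/T
ln(1715.3/1694.4) = ln(1.012335) = 0.012260
(r − q) = 0.012260 / (240/360) = 0.018390
r = ln(F/S)/T + q = 0.018390 + 0.0321 = 0.050490
r = 5.05%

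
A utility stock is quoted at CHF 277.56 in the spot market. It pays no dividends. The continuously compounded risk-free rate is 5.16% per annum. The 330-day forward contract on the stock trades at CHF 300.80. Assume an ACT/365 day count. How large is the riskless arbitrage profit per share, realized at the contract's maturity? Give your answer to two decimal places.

CHF 9.98 per share

Fair forward: F* = S·e^(carry·T), with carry = r = 0.0516
F* = 277.56 · e^(0.0516 × 330/365) = 277.56 · e^0.046652 = 277.56 × 1.047757 = CHF 290.8154
Market CHF 300.80 > fair CHF 290.8154: forward overpriced → cash-and-carry (buy spot, short the forward).
At maturity, profit = |F_mkt − F*| = |300.80 − 290.8154| = CHF 9.98 per share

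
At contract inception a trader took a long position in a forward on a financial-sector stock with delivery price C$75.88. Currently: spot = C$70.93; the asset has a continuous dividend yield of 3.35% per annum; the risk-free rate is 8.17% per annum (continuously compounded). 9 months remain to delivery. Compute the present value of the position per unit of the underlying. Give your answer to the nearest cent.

Current fair forward for the remaining 9 months: F = S·e^((r − q)·T), (r − q) = 0.0817 − 0.0335 = 0.0482
F = 70.93 · e^(0.0482 × 9/12) = 70.93 × 1.036811 = 73.5410
Value of long forward = (F − K)·e^(−rT) = (73.5410 − 75.88) · e^(−0.0817·9/12)
= -2.3390 × 0.940565 = -2.20

-C$2.20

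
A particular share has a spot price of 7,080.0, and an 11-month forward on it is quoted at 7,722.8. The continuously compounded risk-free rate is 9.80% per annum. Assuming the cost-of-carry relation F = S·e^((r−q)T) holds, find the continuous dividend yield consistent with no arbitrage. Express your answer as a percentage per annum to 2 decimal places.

0.32%

From F = S·e^((r−q)T): (r − q) = ln(F/S)/T
ln(7722.8/7080.0) = ln(1.090791) = 0.086903
(r − q) = 0.086903 / (11/12) = 0.094803
q = r − ln(F/S)/T = 0.0980 − 0.094803 = 0.003197
q = 0.32%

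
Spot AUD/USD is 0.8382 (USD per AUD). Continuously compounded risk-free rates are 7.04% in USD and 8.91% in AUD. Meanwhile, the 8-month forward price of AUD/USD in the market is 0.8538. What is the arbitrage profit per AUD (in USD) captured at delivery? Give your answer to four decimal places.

0.0260 per AUD (in USD)

Fair forward: F* = S·e^(carry·T), with carry = (r_USD − r_AUD) = 0.0704 − 0.0891 = -0.0187
F* = 0.8382 · e^(-0.0187 × 8/12) = 0.8382 · e^-0.012467 = 0.8382 × 0.987610 = 0.8278
Market 0.8538 > fair 0.8278: forward overpriced → cash-and-carry (buy spot, short the forward).
At maturity, profit = |F_mkt − F*| = |0.8538 − 0.8278| = 0.0260 per AUD (in USD)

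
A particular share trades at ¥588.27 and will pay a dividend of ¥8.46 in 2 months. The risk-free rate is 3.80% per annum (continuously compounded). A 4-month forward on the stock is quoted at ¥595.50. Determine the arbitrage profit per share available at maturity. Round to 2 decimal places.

¥8.24 per share

PV(dividends) I = 8.46·e^(−0.0380·2/12) = 8.4066
Fair forward F* = (S − I)·e^(rT) = (588.27 − 8.4066)·e^0.012667 = 579.8634 × 1.012748 = 587.2555
Market ¥595.50 > fair 587.2555: forward overpriced → cash-and-carry (borrow at r, buy the stock and collect the dividends, short the forward).
Profit at T = |F_mkt − F*| = |595.50 − 587.2555| = ¥8.24 per share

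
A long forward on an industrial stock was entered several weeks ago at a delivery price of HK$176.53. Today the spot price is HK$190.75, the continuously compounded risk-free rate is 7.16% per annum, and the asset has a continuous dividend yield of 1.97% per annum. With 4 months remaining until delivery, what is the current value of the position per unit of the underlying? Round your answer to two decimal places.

HK$17.13

Current fair forward for the remaining 4 months: F = S·e^((r − q)·T), (r − q) = 0.0716 − 0.0197 = 0.0519
F = 190.75 · e^(0.0519 × 4/12) = 190.75 × 1.017451 = 194.0788
Value of long forward = (F − K)·e^(−rT) = (194.0788 − 176.53) · e^(−0.0716·4/12)
= 17.5488 × 0.976416 = 17.13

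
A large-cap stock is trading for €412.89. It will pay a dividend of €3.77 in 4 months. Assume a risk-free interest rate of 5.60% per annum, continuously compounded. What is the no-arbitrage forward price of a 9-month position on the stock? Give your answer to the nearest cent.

PV(dividends) I = 3.77·e^(−0.0560·4/12)
I = 3.7003
F = (S − I)·e^(rT) = (412.89 − 3.7003) · e^(0.0560·9/12)
= 409.1897 · e^0.042000 = 409.1897 × 1.042894 = €426.74

€426.74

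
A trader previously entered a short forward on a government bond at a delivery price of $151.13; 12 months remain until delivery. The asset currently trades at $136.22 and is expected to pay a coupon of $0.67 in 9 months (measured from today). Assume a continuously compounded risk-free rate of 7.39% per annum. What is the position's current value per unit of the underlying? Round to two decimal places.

PV(remaining coupons) I = 0.67·e^(−0.0739·9/12) = 0.6339
Current forward F = (S − I)·e^(rT) = (136.22 − 0.6339)·e^(0.0739·12/12) = 135.5861 × 1.076699 = 145.9854
Value (long) = (F − K)·e^(−rT) = (145.9854 − 151.13) × 0.928765 = -4.7781
Short position value = −(long value) = $4.78

$4.78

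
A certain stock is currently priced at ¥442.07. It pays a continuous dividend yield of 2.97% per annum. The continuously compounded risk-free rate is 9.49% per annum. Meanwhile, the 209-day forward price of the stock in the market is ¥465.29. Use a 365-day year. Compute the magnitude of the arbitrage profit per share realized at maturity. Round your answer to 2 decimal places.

¥6.40 per share

Fair forward: F* = S·e^(carry·T), with carry = (r − q) = 0.0949 − 0.0297 = 0.0652
F* = 442.07 · e^(0.0652 × 209/365) = 442.07 · e^0.037334 = 442.07 × 1.038040 = ¥458.8863
Market ¥465.29 > fair ¥458.8863: forward overpriced → cash-and-carry (buy spot, short the forward).
At maturity, profit = |F_mkt − F*| = |465.29 − 458.8863| = ¥6.40 per share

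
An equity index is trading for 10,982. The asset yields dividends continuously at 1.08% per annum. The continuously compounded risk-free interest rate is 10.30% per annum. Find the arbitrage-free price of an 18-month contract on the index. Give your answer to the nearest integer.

12,611

F = S·e^((r − q)T) = 10982 · e^((0.1030 − 0.0108) × 18/12)
= 10982 · e^0.138300 = 10982 × 1.148320
F = 12,611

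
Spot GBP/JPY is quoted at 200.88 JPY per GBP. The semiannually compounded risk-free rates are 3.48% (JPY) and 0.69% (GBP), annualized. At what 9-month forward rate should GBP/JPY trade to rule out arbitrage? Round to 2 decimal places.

By covered interest parity, F = S · (1+r_JPY/2)^(2T) / (1+r_GBP/2)^(2T)
= 200.88 × 1.026213 / 1.005179 = 200.88 × 1.020926
F = 205.08 JPY per GBP

205.08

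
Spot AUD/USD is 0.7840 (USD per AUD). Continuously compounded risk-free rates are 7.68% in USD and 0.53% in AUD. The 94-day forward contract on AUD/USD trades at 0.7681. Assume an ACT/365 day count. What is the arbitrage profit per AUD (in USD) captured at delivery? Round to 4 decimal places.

Fair forward: F* = S·e^(carry·T), with carry = (r_USD − r_AUD) = 0.0768 − 0.0053 = 0.0715
F* = 0.7840 · e^(0.0715 × 94/365) = 0.7840 · e^0.018414 = 0.7840 × 1.018585 = 0.7986
Market 0.7681 < fair 0.7986: forward underpriced → reverse cash-and-carry (short spot, go long the forward).
At maturity, profit = |F_mkt − F*| = |0.7681 − 0.7986| = 0.0305 per AUD (in USD)

0.0305 per AUD (in USD)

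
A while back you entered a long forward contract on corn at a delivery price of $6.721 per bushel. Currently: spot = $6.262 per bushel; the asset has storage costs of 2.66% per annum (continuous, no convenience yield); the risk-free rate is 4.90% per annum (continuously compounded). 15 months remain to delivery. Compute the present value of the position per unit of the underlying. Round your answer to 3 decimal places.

Current fair forward for the remaining 15 months: F = S·e^((r + u)·T), (r + u) = 0.0490 + 0.0266 = 0.0756
F = 6.262 · e^(0.0756 × 15/12) = 6.262 × 1.099109 = 6.8826
Value of long forward = (F − K)·e^(−rT) = (6.8826 − 6.721) · e^(−0.0490·15/12)
= 0.1616 × 0.940588 = 0.152

$0.152 per bushel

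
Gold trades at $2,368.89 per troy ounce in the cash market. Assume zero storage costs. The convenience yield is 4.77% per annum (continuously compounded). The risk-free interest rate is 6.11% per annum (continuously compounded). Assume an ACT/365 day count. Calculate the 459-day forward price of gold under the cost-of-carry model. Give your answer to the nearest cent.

Net carry = r + u − y = 0.0611 + 0.0000 − 0.0477 = 0.0134
F = S·e^((r+u−y)T) = 2368.89 · e^(0.0134 × 459/365) = 2368.89 · e^0.01685096
= 2368.89 × 1.01699374 = $2,409.15 per troy ounce

$2,409.15 per troy ounce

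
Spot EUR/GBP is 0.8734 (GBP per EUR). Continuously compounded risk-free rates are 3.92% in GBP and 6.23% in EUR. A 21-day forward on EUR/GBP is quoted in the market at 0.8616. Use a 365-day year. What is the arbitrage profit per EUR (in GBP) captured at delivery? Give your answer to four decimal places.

Fair forward: F* = S·e^(carry·T), with carry = (r_GBP − r_EUR) = 0.0392 − 0.0623 = -0.0231
F* = 0.8734 · e^(-0.0231 × 21/365) = 0.8734 · e^-0.001329 = 0.8734 × 0.998672 = 0.8722
Market 0.8616 < fair 0.8722: forward underpriced → reverse cash-and-carry (short spot, go long the forward).
At maturity, profit = |F_mkt − F*| = |0.8616 − 0.8722| = 0.0106 per EUR (in GBP)

0.0106 per EUR (in GBP)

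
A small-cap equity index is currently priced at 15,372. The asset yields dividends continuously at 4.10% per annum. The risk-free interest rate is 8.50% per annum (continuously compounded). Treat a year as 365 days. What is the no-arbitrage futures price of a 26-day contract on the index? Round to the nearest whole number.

F = S·e^((r − q)T) = 15372 · e^((0.0850 − 0.0410) × 26/365)
= 15372 · e^0.003134 = 15372 × 1.003139
F = 15,420

15,420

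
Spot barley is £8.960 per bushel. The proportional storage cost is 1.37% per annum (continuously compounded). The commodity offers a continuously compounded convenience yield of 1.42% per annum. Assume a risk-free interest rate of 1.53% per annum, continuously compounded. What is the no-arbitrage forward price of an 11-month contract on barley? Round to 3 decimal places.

£9.082 per bushel

Net carry = r + u − y = 0.0153 + 0.0137 − 0.0142 = 0.0148
F = S·e^((r+u−y)T) = 8.960 · e^(0.0148 × 11/12) = 8.960 · e^0.013567
= 8.960 × 1.013659 = £9.082 per bushel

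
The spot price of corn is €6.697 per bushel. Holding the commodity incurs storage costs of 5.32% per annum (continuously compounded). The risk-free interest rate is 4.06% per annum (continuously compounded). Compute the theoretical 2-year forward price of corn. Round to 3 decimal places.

Net carry = r + u − y = 0.0406 + 0.0532 − 0.0000 = 0.0938
F = S·e^((r+u−y)T) = 6.697 · e^(0.0938 × 2) = 6.697 · e^0.187600
= 6.697 × 1.206351 = €8.079 per bushel

€8.079 per bushel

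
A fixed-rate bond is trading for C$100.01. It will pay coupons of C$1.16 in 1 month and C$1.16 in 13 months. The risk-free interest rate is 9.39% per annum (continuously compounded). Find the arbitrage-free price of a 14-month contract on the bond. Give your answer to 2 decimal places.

PV(coupons) I = 1.16·e^(−0.0939·1/12) + 1.16·e^(−0.0939·13/12)
I = 1.1510 + 1.0478 = 2.1988
F = (S − I)·e^(rT) = (100.01 − 2.1988) · e^(0.0939·14/12)
= 97.8112 · e^0.109550 = 97.8112 × 1.115776 = C$109.14

C$109.14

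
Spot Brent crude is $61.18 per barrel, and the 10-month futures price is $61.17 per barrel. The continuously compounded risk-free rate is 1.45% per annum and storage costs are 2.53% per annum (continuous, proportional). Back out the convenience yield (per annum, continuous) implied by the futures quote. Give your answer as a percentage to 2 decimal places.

4.00%

F = S·e^((r+u−y)T) ⇒ (r+u−y) = ln(F/S)/T
ln(61.17/61.18) = -0.000163; /T ⇒ -0.000196
y = r + u − ln(F/S)/T = 0.0145 + 0.0253 + 0.000196 = 0.039996
y = 4.00%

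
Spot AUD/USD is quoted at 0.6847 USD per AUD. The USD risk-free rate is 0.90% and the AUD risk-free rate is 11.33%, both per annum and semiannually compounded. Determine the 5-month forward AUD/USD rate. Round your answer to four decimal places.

0.6564

By covered interest parity, F = S · (1+r_USD/2)^(2T) / (1+r_AUD/2)^(2T)
= 0.6847 × 1.003749 / 1.046990 = 0.6847 × 0.958700
F = 0.6564 USD per AUD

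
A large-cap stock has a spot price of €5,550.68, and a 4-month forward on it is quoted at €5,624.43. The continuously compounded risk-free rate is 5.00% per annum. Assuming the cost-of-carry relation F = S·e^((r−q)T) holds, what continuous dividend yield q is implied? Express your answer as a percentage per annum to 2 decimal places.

1.04%

From F = S·e^((r−q)T): (r − q) = ln(F/S)/T
ln(5624.43/5550.68) = ln(1.013287) = 0.013200
(r − q) = 0.013200 / (4/12) = 0.039600
q = r − ln(F/S)/T = 0.0500 − 0.039600 = 0.010400
q = 1.04%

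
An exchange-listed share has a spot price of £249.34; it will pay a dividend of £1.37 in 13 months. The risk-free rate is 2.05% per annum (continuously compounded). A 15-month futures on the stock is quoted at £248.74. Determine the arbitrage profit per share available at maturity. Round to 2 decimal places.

£5.70 per share

PV(dividends) I = 1.37·e^(−0.0205·13/12) = 1.3399
Fair futures F* = (S − I)·e^(rT) = (249.34 − 1.3399)·e^0.025625 = 248.0001 × 1.025956 = 254.4372
Market £248.74 < fair 254.4372: forward underpriced → reverse cash-and-carry (short the stock, invest proceeds at r, pay the dividends, go long the forward).
Profit at T = |F_mkt − F*| = |248.74 − 254.4372| = £5.70 per share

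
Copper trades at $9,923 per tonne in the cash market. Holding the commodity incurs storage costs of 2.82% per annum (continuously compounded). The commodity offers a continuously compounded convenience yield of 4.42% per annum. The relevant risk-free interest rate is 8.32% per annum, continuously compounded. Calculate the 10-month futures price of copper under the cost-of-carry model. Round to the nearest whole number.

Net carry = r + u − y = 0.0832 + 0.0282 − 0.0442 = 0.0672
F = S·e^((r+u−y)T) = 9923 · e^(0.0672 × 10/12) = 9923 · e^0.056000
= 9923 × 1.057598 = $10,495 per tonne

$10,495 per tonne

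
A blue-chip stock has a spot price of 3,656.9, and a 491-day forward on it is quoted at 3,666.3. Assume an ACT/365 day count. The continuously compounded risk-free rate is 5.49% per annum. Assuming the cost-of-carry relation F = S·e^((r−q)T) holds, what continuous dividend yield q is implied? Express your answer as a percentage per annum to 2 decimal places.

5.30%

From F = S·e^((r−q)T): (r − q) = ln(F/S)/T
ln(3666.3/3656.9) = ln(1.002570) = 0.002567
(r − q) = 0.002567 / (491/365) = 0.001908
q = r − ln(F/S)/T = 0.0549 − 0.001908 = 0.052992
q = 5.30%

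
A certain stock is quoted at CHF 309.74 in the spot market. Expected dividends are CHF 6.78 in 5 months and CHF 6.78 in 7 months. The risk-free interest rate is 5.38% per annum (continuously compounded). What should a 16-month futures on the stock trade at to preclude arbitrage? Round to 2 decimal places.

CHF 318.59

PV(dividends) I = 6.78·e^(−0.0538·5/12) + 6.78·e^(−0.0538·7/12)
I = 6.6297 + 6.5705 = 13.2002
F = (S − I)·e^(rT) = (309.74 − 13.2002) · e^(0.0538·16/12)
= 296.5398 · e^0.071733 = 296.5398 × 1.074368 = CHF 318.59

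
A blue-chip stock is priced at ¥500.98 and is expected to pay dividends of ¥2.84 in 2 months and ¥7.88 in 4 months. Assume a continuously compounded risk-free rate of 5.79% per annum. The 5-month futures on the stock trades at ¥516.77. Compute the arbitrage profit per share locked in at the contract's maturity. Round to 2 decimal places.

PV(dividends) I = 2.84·e^(−0.0579·2/12) + 7.88·e^(−0.0579·4/12) = 10.5421
Fair futures F* = (S − I)·e^(rT) = (500.98 − 10.5421)·e^0.024125 = 490.4379 × 1.024418 = 502.4134
Market ¥516.77 > fair 502.4134: forward overpriced → cash-and-carry (borrow at r, buy the stock and collect the dividends, short the forward).
Profit at T = |F_mkt − F*| = |516.77 − 502.4134| = ¥14.36 per share

¥14.36 per share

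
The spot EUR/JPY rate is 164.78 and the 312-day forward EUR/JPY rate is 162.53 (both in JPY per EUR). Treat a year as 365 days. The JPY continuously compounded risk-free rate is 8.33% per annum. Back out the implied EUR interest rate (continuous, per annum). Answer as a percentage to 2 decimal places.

F = S·e^((r_JPY − r_EUR)T) ⇒ r_EUR = r_JPY − ln(F/S)/T
ln(162.53/164.78) = -0.013749; /(312/365) = -0.016085
r_EUR = 0.0833 + 0.016085 = 0.099385
r_EUR = 9.94%

9.94%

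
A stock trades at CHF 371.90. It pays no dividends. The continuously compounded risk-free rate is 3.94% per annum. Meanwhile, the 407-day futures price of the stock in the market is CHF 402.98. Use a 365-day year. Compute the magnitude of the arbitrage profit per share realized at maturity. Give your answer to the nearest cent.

CHF 14.38 per share

Fair futures: F* = S·e^(carry·T), with carry = r = 0.0394
F* = 371.90 · e^(0.0394 × 407/365) = 371.90 · e^0.043934 = 371.90 × 1.044913 = CHF 388.6031
Market CHF 402.98 > fair CHF 388.6031: forward overpriced → cash-and-carry (buy spot, short the forward).
At maturity, profit = |F_mkt − F*| = |402.98 − 388.6031| = CHF 14.38 per share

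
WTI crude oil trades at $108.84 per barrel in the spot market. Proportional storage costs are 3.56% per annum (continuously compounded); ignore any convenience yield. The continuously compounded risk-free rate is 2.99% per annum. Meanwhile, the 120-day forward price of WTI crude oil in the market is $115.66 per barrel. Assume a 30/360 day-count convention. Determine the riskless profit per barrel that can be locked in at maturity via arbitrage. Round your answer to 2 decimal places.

$4.42 per barrel

Fair forward: F* = S·e^(carry·T), with carry = (r + u) = 0.0299 + 0.0356 = 0.0655
F* = 108.84 · e^(0.0655 × 120/360) = 108.84 · e^0.021833 = 108.84 × 1.022073 = $111.2424
Market $115.66 > fair $111.2424: forward overpriced → cash-and-carry (buy spot, short the forward).
At maturity, profit = |F_mkt − F*| = |115.66 − 111.2424| = $4.42 per barrel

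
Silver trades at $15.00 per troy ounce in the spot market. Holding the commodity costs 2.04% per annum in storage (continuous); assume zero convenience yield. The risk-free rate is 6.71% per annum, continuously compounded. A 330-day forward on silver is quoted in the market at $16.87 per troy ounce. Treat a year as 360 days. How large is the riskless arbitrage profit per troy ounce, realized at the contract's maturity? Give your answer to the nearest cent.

Fair forward: F* = S·e^(carry·T), with carry = (r + u) = 0.0671 + 0.0204 = 0.0875
F* = 15.00 · e^(0.0875 × 330/360) = 15.00 · e^0.080208 = 15.00 × 1.083512 = $16.2527
Market $16.87 > fair $16.2527: forward overpriced → cash-and-carry (buy spot, short the forward).
At maturity, profit = |F_mkt − F*| = |16.87 − 16.2527| = $0.62 per troy ounce

$0.62 per troy ounce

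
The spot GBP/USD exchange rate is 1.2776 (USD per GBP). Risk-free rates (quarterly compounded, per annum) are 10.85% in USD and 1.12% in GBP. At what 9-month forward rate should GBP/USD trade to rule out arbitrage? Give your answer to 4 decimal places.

1.3728

By covered interest parity, F = S · (1+r_USD/4)^(4T) / (1+r_GBP/4)^(4T)
= 1.2776 × 1.083602 / 1.008424 = 1.2776 × 1.074550
F = 1.3728 USD per GBP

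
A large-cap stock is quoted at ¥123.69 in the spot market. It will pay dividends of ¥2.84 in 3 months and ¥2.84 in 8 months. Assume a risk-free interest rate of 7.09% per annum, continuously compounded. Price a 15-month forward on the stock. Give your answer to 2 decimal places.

PV(dividends) I = 2.84·e^(−0.0709·3/12) + 2.84·e^(−0.0709·8/12)
I = 2.7901 + 2.7089 = 5.4990
F = (S − I)·e^(rT) = (123.69 − 5.4990) · e^(0.0709·15/12)
= 118.1910 · e^0.088625 = 118.1910 × 1.092671 = ¥129.14

¥129.14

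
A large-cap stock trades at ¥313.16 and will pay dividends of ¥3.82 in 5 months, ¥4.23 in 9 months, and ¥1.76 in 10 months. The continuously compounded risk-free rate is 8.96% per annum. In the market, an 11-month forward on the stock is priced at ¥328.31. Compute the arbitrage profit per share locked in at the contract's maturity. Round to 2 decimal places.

PV(dividends) I = 3.82·e^(−0.0896·5/12) + 4.23·e^(−0.0896·9/12) + 1.76·e^(−0.0896·10/12) = 9.2685
Fair forward F* = (S − I)·e^(rT) = (313.16 − 9.2685)·e^0.082133 = 303.8915 × 1.085600 = 329.9046
Market ¥328.31 < fair 329.9046: forward underpriced → reverse cash-and-carry (short the stock, invest proceeds at r, pay the dividends, go long the forward).
Profit at T = |F_mkt − F*| = |328.31 − 329.9046| = ¥1.59 per share

¥1.59 per share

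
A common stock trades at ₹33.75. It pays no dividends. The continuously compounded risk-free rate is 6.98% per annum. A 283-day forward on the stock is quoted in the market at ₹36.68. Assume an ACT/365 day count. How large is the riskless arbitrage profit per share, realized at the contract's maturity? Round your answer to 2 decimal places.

Fair forward: F* = S·e^(carry·T), with carry = r = 0.0698
F* = 33.75 · e^(0.0698 × 283/365) = 33.75 · e^0.054119 = 33.75 × 1.055610 = ₹35.6268
Market ₹36.68 > fair ₹35.6268: forward overpriced → cash-and-carry (buy spot, short the forward).
At maturity, profit = |F_mkt − F*| = |36.68 − 35.6268| = ₹1.05 per share

₹1.05 per share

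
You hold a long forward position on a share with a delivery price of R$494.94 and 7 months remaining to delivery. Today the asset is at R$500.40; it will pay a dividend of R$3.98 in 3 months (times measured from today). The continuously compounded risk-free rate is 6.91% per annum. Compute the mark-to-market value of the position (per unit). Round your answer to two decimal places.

PV(remaining dividends) I = 3.98·e^(−0.0691·3/12) = 3.9118
Current forward F = (S − I)·e^(rT) = (500.40 − 3.9118)·e^(0.0691·7/12) = 496.4882 × 1.041132 = 516.9098
Value (long) = (F − K)·e^(−rT) = (516.9098 − 494.94) × 0.960493 = 21.1018
Value = R$21.10

R$21.10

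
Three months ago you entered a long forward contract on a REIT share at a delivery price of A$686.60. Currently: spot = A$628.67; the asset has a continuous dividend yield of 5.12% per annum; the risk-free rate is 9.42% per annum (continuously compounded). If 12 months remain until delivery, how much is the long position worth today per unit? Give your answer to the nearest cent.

-A$27.58

Current fair forward for the remaining 12 months: F = S·e^((r − q)·T), (r − q) = 0.0942 − 0.0512 = 0.0430
F = 628.67 · e^(0.0430 × 12/12) = 628.67 × 1.043938 = 656.2925
Value of long forward = (F − K)·e^(−rT) = (656.2925 − 686.60) · e^(−0.0942·12/12)
= -30.3075 × 0.910101 = -27.58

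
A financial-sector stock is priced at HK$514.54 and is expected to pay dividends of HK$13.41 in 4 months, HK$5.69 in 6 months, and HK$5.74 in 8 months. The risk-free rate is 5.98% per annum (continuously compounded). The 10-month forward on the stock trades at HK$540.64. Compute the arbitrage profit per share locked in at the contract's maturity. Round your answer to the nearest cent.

HK$25.23 per share

PV(dividends) I = 13.41·e^(−0.0598·4/12) + 5.69·e^(−0.0598·6/12) + 5.74·e^(−0.0598·8/12) = 24.1834
Fair forward F* = (S − I)·e^(rT) = (514.54 − 24.1834)·e^0.049833 = 490.3566 × 1.051096 = 515.4119
Market HK$540.64 > fair 515.4119: forward overpriced → cash-and-carry (borrow at r, buy the stock and collect the dividends, short the forward).
Profit at T = |F_mkt − F*| = |540.64 − 515.4119| = HK$25.23 per share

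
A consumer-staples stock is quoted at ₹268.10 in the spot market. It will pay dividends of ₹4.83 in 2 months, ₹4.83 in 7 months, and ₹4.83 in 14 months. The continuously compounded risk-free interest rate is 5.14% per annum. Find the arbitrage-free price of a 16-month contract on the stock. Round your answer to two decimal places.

₹272.10

PV(dividends) I = 4.83·e^(−0.0514·2/12) + 4.83·e^(−0.0514·7/12) + 4.83·e^(−0.0514·14/12)
I = 4.7888 + 4.6873 + 4.5489 = 14.0250
F = (S − I)·e^(rT) = (268.10 − 14.0250) · e^(0.0514·16/12)
= 254.0750 · e^0.068533 = 254.0750 × 1.070936 = ₹272.10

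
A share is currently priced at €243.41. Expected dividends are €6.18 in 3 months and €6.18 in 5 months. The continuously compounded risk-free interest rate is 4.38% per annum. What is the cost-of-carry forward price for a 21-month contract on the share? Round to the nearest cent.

PV(dividends) I = 6.18·e^(−0.0438·3/12) + 6.18·e^(−0.0438·5/12)
I = 6.1127 + 6.0682 = 12.1809
F = (S − I)·e^(rT) = (243.41 − 12.1809) · e^(0.0438·21/12)
= 231.2291 · e^0.076650 = 231.2291 × 1.079664 = €249.65

€249.65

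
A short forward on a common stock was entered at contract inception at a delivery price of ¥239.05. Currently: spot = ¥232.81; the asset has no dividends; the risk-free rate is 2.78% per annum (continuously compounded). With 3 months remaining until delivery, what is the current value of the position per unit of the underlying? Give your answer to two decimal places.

Current fair forward for the remaining 3 months: F = S·e^(r·T), r = 0.0278
F = 232.81 · e^(0.0278 × 3/12) = 232.81 × 1.006974 = 234.4336
Value of long forward = (F − K)·e^(−rT) = (234.4336 − 239.05) · e^(−0.0278·3/12)
= -4.6164 × 0.993074 = -4.58
Short position value = −(long value) = ¥4.58

¥4.58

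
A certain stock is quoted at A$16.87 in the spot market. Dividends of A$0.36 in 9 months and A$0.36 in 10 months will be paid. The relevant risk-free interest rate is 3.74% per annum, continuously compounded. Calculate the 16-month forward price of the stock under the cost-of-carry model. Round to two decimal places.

A$17.00

PV(dividends) I = 0.36·e^(−0.0374·9/12) + 0.36·e^(−0.0374·10/12)
I = 0.3500 + 0.3490 = 0.6990
F = (S − I)·e^(rT) = (16.87 − 0.6990) · e^(0.0374·16/12)
= 16.1710 · e^0.049867 = 16.1710 × 1.051131 = A$17.00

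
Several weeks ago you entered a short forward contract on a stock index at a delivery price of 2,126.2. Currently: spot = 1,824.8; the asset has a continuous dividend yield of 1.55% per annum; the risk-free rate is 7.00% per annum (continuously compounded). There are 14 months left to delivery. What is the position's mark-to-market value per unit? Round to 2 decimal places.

Current fair forward for the remaining 14 months: F = S·e^((r − q)·T), (r − q) = 0.0700 − 0.0155 = 0.0545
F = 1824.8 · e^(0.0545 × 14/12) = 1824.8 × 1.06564829 = 1944.5950
Value of long forward = (F − K)·e^(−rT) = (1944.5950 − 2126.2) · e^(−0.0700·14/12)
= -181.6050 × 0.92157910 = -167.36
Short position value = −(long value) = 167.36

167.36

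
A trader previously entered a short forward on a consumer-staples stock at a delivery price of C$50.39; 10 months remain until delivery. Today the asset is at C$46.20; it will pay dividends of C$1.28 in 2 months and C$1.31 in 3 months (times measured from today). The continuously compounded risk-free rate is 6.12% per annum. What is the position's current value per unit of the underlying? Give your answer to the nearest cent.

PV(remaining dividends) I = 1.28·e^(−0.0612·2/12) + 1.31·e^(−0.0612·3/12) = 2.5571
Current forward F = (S − I)·e^(rT) = (46.20 − 2.5571)·e^(0.0612·10/12) = 43.6429 × 1.052323 = 45.9264
Value (long) = (F − K)·e^(−rT) = (45.9264 − 50.39) × 0.950279 = -4.2417
Short position value = −(long value) = C$4.24

C$4.24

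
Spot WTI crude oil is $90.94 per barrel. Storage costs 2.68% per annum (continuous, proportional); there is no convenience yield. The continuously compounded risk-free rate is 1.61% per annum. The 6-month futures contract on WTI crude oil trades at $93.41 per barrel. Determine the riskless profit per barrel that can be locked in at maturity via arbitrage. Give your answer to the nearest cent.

Fair futures: F* = S·e^(carry·T), with carry = (r + u) = 0.0161 + 0.0268 = 0.0429
F* = 90.94 · e^(0.0429 × 6/12) = 90.94 · e^0.021450 = 90.94 × 1.021682 = $92.9118
Market $93.41 > fair $92.9118: forward overpriced → cash-and-carry (buy spot, short the forward).
At maturity, profit = |F_mkt − F*| = |93.41 − 92.9118| = $0.50 per barrel

$0.50 per barrel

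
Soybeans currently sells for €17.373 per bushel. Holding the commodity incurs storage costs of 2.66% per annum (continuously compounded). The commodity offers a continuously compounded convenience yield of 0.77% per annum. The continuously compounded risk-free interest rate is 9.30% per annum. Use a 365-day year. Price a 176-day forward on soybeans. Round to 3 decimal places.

€18.336 per bushel

Net carry = r + u − y = 0.0930 + 0.0266 − 0.0077 = 0.1119
F = S·e^((r+u−y)T) = 17.373 · e^(0.1119 × 176/365) = 17.373 · e^0.053957
= 17.373 × 1.055439 = €18.336 per bushel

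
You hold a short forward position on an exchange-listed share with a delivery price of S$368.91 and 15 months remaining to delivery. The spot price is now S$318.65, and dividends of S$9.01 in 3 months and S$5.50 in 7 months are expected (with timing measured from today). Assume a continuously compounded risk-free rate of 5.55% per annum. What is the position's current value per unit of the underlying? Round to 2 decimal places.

PV(remaining dividends) I = 9.01·e^(−0.0555·3/12) + 5.50·e^(−0.0555·7/12) = 14.2106
Current forward F = (S − I)·e^(rT) = (318.65 − 14.2106)·e^(0.0555·15/12) = 304.4394 × 1.071838 = 326.3097
Value (long) = (F − K)·e^(−rT) = (326.3097 − 368.91) × 0.932977 = -39.7451
Short position value = −(long value) = S$39.75

S$39.75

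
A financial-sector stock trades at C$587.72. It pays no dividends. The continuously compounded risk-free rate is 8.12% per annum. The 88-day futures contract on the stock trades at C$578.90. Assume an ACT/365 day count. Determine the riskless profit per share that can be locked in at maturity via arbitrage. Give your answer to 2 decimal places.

C$20.44 per share

Fair futures: F* = S·e^(carry·T), with carry = r = 0.0812
F* = 587.72 · e^(0.0812 × 88/365) = 587.72 · e^0.019577 = 587.72 × 1.019770 = C$599.3392
Market C$578.90 < fair C$599.3392: forward underpriced → reverse cash-and-carry (short spot, go long the forward).
At maturity, profit = |F_mkt − F*| = |578.90 − 599.3392| = C$20.44 per share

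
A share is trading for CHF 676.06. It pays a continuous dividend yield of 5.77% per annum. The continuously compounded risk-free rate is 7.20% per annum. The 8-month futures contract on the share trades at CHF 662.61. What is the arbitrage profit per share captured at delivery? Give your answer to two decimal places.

CHF 19.93 per share

Fair futures: F* = S·e^(carry·T), with carry = (r − q) = 0.0720 − 0.0577 = 0.0143
F* = 676.06 · e^(0.0143 × 8/12) = 676.06 · e^0.009533 = 676.06 × 1.009579 = CHF 682.5360
Market CHF 662.61 < fair CHF 682.5360: forward underpriced → reverse cash-and-carry (short spot, go long the forward).
At maturity, profit = |F_mkt − F*| = |662.61 − 682.5360| = CHF 19.93 per share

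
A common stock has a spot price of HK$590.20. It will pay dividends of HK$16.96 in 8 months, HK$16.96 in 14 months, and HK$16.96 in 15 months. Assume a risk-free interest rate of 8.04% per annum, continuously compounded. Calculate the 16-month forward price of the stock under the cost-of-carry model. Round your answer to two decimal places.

HK$604.83

PV(dividends) I = 16.96·e^(−0.0804·8/12) + 16.96·e^(−0.0804·14/12) + 16.96·e^(−0.0804·15/12)
I = 16.0749 + 15.4415 + 15.3384 = 46.8548
F = (S − I)·e^(rT) = (590.20 − 46.8548) · e^(0.0804·16/12)
= 543.3452 · e^0.107200 = 543.3452 × 1.113157 = HK$604.83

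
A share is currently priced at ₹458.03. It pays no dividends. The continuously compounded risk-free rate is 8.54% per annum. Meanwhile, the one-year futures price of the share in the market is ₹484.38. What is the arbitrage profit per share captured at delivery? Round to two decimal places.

₹14.48 per share

Fair futures: F* = S·e^(carry·T), with carry = r = 0.0854
F* = 458.03 · e^(0.0854 × 12/12) = 458.03 · e^0.085400 = 458.03 × 1.089153 = ₹498.8647
Market ₹484.38 < fair ₹498.8647: forward underpriced → reverse cash-and-carry (short spot, go long the forward).
At maturity, profit = |F_mkt − F*| = |484.38 − 498.8647| = ₹14.48 per share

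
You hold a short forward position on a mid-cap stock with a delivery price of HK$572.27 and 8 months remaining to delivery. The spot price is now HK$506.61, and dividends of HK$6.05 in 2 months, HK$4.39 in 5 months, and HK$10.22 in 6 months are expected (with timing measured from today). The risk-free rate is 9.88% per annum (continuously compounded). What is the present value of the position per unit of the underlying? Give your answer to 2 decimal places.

HK$49.07

PV(remaining dividends) I = 6.05·e^(−0.0988·2/12) + 4.39·e^(−0.0988·5/12) + 10.22·e^(−0.0988·6/12) = 19.8915
Current forward F = (S − I)·e^(rT) = (506.61 − 19.8915)·e^(0.0988·8/12) = 486.7185 × 1.068084 = 519.8562
Value (long) = (F − K)·e^(−rT) = (519.8562 − 572.27) × 0.936256 = -49.0727
Short position value = −(long value) = HK$49.07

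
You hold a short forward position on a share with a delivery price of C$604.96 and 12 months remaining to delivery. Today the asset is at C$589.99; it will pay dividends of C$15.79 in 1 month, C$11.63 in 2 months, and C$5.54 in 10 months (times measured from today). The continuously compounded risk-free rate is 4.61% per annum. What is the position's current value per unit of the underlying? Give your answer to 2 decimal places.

C$20.32

PV(remaining dividends) I = 15.79·e^(−0.0461·1/12) + 11.63·e^(−0.0461·2/12) + 5.54·e^(−0.0461·10/12) = 32.6016
Current forward F = (S − I)·e^(rT) = (589.99 − 32.6016)·e^(0.0461·12/12) = 557.3884 × 1.047179 = 583.6854
Value (long) = (F − K)·e^(−rT) = (583.6854 − 604.96) × 0.954946 = -20.3161
Short position value = −(long value) = C$20.32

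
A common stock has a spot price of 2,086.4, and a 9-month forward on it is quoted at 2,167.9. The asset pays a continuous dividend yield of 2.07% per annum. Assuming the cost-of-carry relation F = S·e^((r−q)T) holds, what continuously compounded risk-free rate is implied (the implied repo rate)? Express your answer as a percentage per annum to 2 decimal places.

From F = S·e^((r−q)T): (r − q) = ln(F/S)/T
ln(2167.9/2086.4) = ln(1.039062) = 0.038318
(r − q) = 0.038318 / (9/12) = 0.051091
r = ln(F/S)/T + q = 0.051091 + 0.0207 = 0.071791
r = 7.18%

7.18%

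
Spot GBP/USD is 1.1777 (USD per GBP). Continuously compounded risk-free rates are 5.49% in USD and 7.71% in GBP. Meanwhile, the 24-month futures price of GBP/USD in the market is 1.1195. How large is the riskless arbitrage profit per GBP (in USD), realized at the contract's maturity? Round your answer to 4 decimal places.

Fair futures: F* = S·e^(carry·T), with carry = (r_USD − r_GBP) = 0.0549 − 0.0771 = -0.0222
F* = 1.1777 · e^(-0.0222 × 24/12) = 1.1777 · e^-0.044400 = 1.1777 × 0.956571 = 1.1266
Market 1.1195 < fair 1.1266: forward underpriced → reverse cash-and-carry (short spot, go long the forward).
At maturity, profit = |F_mkt − F*| = |1.1195 − 1.1266| = 0.0071 per GBP (in USD)

0.0071 per GBP (in USD)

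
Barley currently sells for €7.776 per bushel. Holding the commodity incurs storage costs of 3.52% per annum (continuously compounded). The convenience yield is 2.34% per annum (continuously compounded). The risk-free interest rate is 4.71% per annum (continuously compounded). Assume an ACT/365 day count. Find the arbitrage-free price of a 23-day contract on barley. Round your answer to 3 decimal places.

€7.805 per bushel

Net carry = r + u − y = 0.0471 + 0.0352 − 0.0234 = 0.0589
F = S·e^((r+u−y)T) = 7.776 · e^(0.0589 × 23/365) = 7.776 · e^0.003712
= 7.776 × 1.003719 = €7.805 per bushel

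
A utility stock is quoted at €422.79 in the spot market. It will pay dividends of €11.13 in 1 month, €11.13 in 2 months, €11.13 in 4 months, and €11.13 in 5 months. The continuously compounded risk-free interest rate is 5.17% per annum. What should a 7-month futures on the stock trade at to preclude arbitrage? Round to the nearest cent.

PV(dividends) I = 11.13·e^(−0.0517·1/12) + 11.13·e^(−0.0517·2/12) + 11.13·e^(−0.0517·4/12) + 11.13·e^(−0.0517·5/12)
I = 11.0822 + 11.0345 + 10.9398 + 10.8928 = 43.9493
F = (S − I)·e^(rT) = (422.79 − 43.9493) · e^(0.0517·7/12)
= 378.8407 · e^0.030158 = 378.8407 × 1.030617 = €390.44

€390.44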